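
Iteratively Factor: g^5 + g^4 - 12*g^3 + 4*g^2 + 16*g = (g + 4)*(g^4 - 3*g^3 + 4*g) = (g + 1)*(g + 4)*(g^3 - 4*g^2 + 4*g) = (g - 2)*(g + 1)*(g + 4)*(g^2 - 2*g) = g*(g - 2)*(g + 1)*(g + 4)*(g - 2)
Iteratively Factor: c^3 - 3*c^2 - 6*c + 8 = (c - 1)*(c^2 - 2*c - 8) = (c - 4)*(c - 1)*(c + 2)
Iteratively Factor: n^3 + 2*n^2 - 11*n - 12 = (n + 1)*(n^2 + n - 12) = (n + 1)*(n + 4)*(n - 3)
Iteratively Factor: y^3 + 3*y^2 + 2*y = (y + 1)*(y^2 + 2*y) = (y + 1)*(y + 2)*(y)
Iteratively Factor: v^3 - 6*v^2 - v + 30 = (v + 2)*(v^2 - 8*v + 15) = (v - 5)*(v + 2)*(v - 3)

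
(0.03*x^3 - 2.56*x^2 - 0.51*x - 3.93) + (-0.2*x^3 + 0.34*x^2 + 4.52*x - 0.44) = -0.17*x^3 - 2.22*x^2 + 4.01*x - 4.37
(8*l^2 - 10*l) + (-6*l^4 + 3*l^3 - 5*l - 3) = -6*l^4 + 3*l^3 + 8*l^2 - 15*l - 3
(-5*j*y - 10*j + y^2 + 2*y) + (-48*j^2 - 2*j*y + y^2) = -48*j^2 - 7*j*y - 10*j + 2*y^2 + 2*y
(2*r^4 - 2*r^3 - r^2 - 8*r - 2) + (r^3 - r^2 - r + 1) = 2*r^4 - r^3 - 2*r^2 - 9*r - 1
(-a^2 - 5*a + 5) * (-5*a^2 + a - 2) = 5*a^4 + 24*a^3 - 28*a^2 + 15*a - 10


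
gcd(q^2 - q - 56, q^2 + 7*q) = q + 7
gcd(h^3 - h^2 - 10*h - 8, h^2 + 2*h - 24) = h - 4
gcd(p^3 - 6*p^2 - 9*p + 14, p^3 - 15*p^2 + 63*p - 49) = p^2 - 8*p + 7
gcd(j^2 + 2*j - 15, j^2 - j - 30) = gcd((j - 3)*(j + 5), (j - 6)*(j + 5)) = j + 5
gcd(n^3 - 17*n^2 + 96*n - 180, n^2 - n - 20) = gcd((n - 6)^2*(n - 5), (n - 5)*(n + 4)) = n - 5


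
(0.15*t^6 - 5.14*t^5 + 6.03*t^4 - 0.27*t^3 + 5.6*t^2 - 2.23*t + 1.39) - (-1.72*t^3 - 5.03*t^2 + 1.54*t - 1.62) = 0.15*t^6 - 5.14*t^5 + 6.03*t^4 + 1.45*t^3 + 10.63*t^2 - 3.77*t + 3.01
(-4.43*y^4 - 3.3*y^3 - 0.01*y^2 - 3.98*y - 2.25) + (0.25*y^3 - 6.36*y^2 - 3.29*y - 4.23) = -4.43*y^4 - 3.05*y^3 - 6.37*y^2 - 7.27*y - 6.48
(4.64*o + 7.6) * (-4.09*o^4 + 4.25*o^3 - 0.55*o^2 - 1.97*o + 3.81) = -18.9776*o^5 - 11.364*o^4 + 29.748*o^3 - 13.3208*o^2 + 2.7064*o + 28.956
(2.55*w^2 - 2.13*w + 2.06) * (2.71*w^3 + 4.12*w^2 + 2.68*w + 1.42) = 6.9105*w^5 + 4.7337*w^4 + 3.641*w^3 + 6.3998*w^2 + 2.4962*w + 2.9252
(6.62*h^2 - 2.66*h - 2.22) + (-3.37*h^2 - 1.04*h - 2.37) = 3.25*h^2 - 3.7*h - 4.59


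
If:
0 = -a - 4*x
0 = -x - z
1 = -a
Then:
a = -1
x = 1/4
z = -1/4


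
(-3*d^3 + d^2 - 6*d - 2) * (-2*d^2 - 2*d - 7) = 6*d^5 + 4*d^4 + 31*d^3 + 9*d^2 + 46*d + 14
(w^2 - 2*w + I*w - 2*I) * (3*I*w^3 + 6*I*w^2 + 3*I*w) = 3*I*w^5 - 3*w^4 - 9*I*w^3 + 9*w^2 - 6*I*w^2 + 6*w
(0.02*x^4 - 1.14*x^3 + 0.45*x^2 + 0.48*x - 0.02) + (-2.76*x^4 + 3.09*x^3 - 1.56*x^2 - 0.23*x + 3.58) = -2.74*x^4 + 1.95*x^3 - 1.11*x^2 + 0.25*x + 3.56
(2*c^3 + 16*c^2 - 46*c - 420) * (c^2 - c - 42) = 2*c^5 + 14*c^4 - 146*c^3 - 1046*c^2 + 2352*c + 17640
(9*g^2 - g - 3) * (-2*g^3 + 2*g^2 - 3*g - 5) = -18*g^5 + 20*g^4 - 23*g^3 - 48*g^2 + 14*g + 15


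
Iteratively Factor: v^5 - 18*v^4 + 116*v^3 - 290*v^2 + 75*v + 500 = (v - 4)*(v^4 - 14*v^3 + 60*v^2 - 50*v - 125) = (v - 5)*(v - 4)*(v^3 - 9*v^2 + 15*v + 25) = (v - 5)*(v - 4)*(v + 1)*(v^2 - 10*v + 25) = (v - 5)^2*(v - 4)*(v + 1)*(v - 5)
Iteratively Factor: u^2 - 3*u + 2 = (u - 1)*(u - 2)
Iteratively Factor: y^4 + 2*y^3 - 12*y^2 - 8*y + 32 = (y + 2)*(y^3 - 12*y + 16) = (y - 2)*(y + 2)*(y^2 + 2*y - 8) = (y - 2)*(y + 2)*(y + 4)*(y - 2)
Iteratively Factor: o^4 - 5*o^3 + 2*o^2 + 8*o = (o - 2)*(o^3 - 3*o^2 - 4*o) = (o - 2)*(o + 1)*(o^2 - 4*o) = (o - 4)*(o - 2)*(o + 1)*(o)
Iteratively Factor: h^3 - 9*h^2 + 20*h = (h - 5)*(h^2 - 4*h) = h*(h - 5)*(h - 4)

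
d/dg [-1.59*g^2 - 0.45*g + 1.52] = -3.18*g - 0.45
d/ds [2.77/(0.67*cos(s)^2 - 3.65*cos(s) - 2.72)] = (3.7118*cos(s) - 10.1105)*sin(s)/(-0.67*cos(s)^2 + 3.65*cos(s) + 2.72)^2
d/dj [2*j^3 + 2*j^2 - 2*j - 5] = 6*j^2 + 4*j - 2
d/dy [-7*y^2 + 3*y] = 3 - 14*y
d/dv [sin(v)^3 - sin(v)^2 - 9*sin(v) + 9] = (3*sin(v)^2 - 2*sin(v) - 9)*cos(v)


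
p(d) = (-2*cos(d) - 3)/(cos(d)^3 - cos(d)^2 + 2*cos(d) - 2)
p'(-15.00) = 0.53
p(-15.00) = 0.33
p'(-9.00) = 0.26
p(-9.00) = 0.22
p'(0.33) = -185.60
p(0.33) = 31.32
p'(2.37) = -0.61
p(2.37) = 0.36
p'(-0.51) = 50.41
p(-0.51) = 13.50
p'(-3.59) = -0.28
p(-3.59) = 0.22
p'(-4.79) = -2.79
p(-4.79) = 1.70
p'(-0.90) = 9.55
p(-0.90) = 4.70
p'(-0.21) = 719.92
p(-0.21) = 76.30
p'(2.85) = -0.16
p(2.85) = 0.19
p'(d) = (-2*cos(d) - 3)*(3*sin(d)*cos(d)^2 - 2*sin(d)*cos(d) + 2*sin(d))/(cos(d)^3 - cos(d)^2 + 2*cos(d) - 2)^2 + 2*sin(d)/(cos(d)^3 - cos(d)^2 + 2*cos(d) - 2)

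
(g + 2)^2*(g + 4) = g^3 + 8*g^2 + 20*g + 16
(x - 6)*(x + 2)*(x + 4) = x^3 - 28*x - 48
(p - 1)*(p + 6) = p^2 + 5*p - 6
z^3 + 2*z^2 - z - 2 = (z - 1)*(z + 1)*(z + 2)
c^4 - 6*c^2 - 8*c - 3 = (c - 3)*(c + 1)^3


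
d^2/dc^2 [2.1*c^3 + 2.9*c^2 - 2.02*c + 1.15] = 12.6*c + 5.8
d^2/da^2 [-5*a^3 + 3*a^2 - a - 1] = 6 - 30*a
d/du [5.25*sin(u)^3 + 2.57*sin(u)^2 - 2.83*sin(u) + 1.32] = (15.75*sin(u)^2 + 5.14*sin(u) - 2.83)*cos(u)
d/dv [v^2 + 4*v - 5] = 2*v + 4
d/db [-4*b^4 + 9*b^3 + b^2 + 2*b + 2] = -16*b^3 + 27*b^2 + 2*b + 2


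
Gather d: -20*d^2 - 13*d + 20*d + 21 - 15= -20*d^2 + 7*d + 6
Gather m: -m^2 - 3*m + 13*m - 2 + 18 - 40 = -m^2 + 10*m - 24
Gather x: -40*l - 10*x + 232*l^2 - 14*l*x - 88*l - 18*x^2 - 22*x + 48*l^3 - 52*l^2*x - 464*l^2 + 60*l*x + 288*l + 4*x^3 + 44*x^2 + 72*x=48*l^3 - 232*l^2 + 160*l + 4*x^3 + 26*x^2 + x*(-52*l^2 + 46*l + 40)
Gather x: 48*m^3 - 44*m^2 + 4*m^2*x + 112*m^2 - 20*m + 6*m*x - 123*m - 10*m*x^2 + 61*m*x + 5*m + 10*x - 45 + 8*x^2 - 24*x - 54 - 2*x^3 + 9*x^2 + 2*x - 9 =48*m^3 + 68*m^2 - 138*m - 2*x^3 + x^2*(17 - 10*m) + x*(4*m^2 + 67*m - 12) - 108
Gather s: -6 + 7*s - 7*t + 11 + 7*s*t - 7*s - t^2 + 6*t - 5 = 7*s*t - t^2 - t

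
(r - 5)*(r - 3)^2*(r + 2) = r^4 - 9*r^3 + 17*r^2 + 33*r - 90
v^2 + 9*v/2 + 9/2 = (v + 3/2)*(v + 3)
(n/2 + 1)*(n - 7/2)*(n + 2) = n^3/2 + n^2/4 - 5*n - 7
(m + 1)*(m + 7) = m^2 + 8*m + 7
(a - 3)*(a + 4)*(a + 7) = a^3 + 8*a^2 - 5*a - 84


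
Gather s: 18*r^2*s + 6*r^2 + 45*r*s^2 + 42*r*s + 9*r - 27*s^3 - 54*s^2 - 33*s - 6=6*r^2 + 9*r - 27*s^3 + s^2*(45*r - 54) + s*(18*r^2 + 42*r - 33) - 6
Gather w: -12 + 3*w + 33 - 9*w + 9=30 - 6*w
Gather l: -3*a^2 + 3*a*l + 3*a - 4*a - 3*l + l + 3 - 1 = -3*a^2 - a + l*(3*a - 2) + 2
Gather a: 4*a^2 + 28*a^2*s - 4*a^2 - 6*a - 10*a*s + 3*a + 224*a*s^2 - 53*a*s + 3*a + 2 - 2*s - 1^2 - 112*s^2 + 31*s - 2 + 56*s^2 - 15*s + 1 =28*a^2*s + a*(224*s^2 - 63*s) - 56*s^2 + 14*s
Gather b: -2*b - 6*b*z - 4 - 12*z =b*(-6*z - 2) - 12*z - 4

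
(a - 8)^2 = a^2 - 16*a + 64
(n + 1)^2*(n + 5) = n^3 + 7*n^2 + 11*n + 5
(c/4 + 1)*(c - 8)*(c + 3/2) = c^3/4 - 5*c^2/8 - 19*c/2 - 12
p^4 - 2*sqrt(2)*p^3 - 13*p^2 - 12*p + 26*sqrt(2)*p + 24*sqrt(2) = (p - 4)*(p + 1)*(p + 3)*(p - 2*sqrt(2))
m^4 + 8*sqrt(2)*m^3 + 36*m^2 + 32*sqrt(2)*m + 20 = (m + sqrt(2))^3*(m + 5*sqrt(2))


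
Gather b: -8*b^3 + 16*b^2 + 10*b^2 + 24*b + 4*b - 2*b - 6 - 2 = -8*b^3 + 26*b^2 + 26*b - 8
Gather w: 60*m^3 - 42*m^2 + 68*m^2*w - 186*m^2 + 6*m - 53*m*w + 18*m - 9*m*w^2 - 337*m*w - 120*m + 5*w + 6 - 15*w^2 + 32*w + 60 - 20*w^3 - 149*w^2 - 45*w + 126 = 60*m^3 - 228*m^2 - 96*m - 20*w^3 + w^2*(-9*m - 164) + w*(68*m^2 - 390*m - 8) + 192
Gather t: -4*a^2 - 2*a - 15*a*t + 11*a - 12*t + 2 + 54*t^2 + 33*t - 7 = -4*a^2 + 9*a + 54*t^2 + t*(21 - 15*a) - 5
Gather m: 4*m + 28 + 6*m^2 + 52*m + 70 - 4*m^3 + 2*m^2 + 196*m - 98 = -4*m^3 + 8*m^2 + 252*m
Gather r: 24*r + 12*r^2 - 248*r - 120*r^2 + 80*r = -108*r^2 - 144*r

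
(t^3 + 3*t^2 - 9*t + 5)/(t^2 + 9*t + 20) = (t^2 - 2*t + 1)/(t + 4)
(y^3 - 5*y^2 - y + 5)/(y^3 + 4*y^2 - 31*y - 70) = (y^2 - 1)/(y^2 + 9*y + 14)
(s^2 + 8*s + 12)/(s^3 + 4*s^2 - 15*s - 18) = (s + 2)/(s^2 - 2*s - 3)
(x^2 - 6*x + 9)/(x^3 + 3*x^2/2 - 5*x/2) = 2*(x^2 - 6*x + 9)/(x*(2*x^2 + 3*x - 5))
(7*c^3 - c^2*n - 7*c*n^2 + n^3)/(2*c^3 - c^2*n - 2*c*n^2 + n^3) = (7*c - n)/(2*c - n)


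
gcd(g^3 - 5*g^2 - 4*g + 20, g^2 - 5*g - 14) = g + 2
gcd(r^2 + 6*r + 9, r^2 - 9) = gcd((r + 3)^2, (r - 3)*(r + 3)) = r + 3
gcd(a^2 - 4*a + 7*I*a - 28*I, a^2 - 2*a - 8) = a - 4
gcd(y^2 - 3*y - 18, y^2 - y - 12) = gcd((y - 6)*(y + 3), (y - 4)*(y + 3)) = y + 3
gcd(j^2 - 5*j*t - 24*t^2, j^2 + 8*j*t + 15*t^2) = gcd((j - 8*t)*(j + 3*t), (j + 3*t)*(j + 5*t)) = j + 3*t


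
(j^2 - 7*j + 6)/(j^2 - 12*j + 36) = (j - 1)/(j - 6)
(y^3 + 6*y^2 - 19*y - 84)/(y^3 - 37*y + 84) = (y + 3)/(y - 3)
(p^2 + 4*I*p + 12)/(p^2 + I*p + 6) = (p + 6*I)/(p + 3*I)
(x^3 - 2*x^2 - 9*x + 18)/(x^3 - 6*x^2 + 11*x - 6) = (x + 3)/(x - 1)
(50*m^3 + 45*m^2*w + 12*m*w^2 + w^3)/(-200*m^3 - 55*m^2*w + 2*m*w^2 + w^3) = (2*m + w)/(-8*m + w)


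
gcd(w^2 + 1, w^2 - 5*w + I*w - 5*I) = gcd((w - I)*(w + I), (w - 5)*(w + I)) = w + I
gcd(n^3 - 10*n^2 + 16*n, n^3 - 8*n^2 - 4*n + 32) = n^2 - 10*n + 16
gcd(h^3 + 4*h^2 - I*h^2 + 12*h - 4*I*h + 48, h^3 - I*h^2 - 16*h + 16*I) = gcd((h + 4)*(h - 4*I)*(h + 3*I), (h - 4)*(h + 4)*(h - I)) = h + 4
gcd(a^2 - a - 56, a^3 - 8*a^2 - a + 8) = a - 8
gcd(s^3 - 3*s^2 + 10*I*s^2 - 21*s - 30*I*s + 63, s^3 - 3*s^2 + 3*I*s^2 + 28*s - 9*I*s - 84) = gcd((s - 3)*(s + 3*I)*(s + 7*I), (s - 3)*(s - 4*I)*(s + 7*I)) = s^2 + s*(-3 + 7*I) - 21*I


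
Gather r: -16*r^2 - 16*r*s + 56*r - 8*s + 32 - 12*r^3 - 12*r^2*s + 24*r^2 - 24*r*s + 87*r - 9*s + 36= -12*r^3 + r^2*(8 - 12*s) + r*(143 - 40*s) - 17*s + 68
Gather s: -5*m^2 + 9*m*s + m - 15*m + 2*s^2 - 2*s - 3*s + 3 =-5*m^2 - 14*m + 2*s^2 + s*(9*m - 5) + 3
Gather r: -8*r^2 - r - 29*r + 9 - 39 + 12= -8*r^2 - 30*r - 18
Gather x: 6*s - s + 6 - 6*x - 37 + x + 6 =5*s - 5*x - 25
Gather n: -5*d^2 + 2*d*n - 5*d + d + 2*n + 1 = -5*d^2 - 4*d + n*(2*d + 2) + 1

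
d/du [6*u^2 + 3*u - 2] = 12*u + 3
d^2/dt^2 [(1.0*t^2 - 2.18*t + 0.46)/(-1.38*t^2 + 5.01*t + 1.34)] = (-5.524416*t^3 - 16.351344*t^2 + 43.269624*t - 57.65498)/(2.628072*t^6 - 28.623132*t^5 + 96.258726*t^4 - 70.164549*t^3 - 93.468618*t^2 - 26.987868*t - 2.406104)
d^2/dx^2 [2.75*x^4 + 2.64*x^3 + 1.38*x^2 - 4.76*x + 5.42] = 33.0*x^2 + 15.84*x + 2.76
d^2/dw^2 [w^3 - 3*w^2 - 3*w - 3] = 6*w - 6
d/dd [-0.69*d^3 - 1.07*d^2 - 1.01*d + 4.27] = -2.07*d^2 - 2.14*d - 1.01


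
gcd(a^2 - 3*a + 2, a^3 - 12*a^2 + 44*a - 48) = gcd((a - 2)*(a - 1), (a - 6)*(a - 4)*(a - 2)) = a - 2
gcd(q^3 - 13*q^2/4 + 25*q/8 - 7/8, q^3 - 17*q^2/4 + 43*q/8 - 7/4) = q^2 - 9*q/4 + 7/8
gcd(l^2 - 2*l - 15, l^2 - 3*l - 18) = l + 3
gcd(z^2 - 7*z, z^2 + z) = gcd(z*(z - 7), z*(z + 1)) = z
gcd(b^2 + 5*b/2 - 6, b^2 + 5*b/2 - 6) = b^2 + 5*b/2 - 6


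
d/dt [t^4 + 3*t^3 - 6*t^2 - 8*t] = 4*t^3 + 9*t^2 - 12*t - 8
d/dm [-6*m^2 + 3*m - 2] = 3 - 12*m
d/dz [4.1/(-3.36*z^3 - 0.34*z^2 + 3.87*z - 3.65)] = (41.328*z^2 + 2.788*z - 15.867)/(3.36*z^3 + 0.34*z^2 - 3.87*z + 3.65)^2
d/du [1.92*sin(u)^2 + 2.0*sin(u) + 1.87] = (3.84*sin(u) + 2.0)*cos(u)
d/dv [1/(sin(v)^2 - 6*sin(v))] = 2*(3 - sin(v))*cos(v)/((sin(v) - 6)^2*sin(v)^2)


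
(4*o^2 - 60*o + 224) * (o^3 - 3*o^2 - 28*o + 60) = 4*o^5 - 72*o^4 + 292*o^3 + 1248*o^2 - 9872*o + 13440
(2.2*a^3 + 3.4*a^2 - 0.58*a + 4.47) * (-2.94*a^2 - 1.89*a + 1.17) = -6.468*a^5 - 14.154*a^4 - 2.1468*a^3 - 8.0676*a^2 - 9.1269*a + 5.2299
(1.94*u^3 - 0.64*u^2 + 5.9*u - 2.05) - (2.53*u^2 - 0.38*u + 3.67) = 1.94*u^3 - 3.17*u^2 + 6.28*u - 5.72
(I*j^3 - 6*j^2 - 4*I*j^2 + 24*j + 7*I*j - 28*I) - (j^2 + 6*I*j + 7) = I*j^3 - 7*j^2 - 4*I*j^2 + 24*j + I*j - 7 - 28*I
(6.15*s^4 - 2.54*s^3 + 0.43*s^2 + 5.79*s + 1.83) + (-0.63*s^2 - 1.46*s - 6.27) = 6.15*s^4 - 2.54*s^3 - 0.2*s^2 + 4.33*s - 4.44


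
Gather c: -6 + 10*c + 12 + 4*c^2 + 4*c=4*c^2 + 14*c + 6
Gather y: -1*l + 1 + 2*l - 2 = l - 1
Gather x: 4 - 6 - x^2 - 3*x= -x^2 - 3*x - 2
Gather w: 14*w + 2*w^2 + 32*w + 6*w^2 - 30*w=8*w^2 + 16*w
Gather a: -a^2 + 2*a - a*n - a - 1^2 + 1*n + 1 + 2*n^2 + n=-a^2 + a*(1 - n) + 2*n^2 + 2*n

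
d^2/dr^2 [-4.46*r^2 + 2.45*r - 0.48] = -8.92000000000000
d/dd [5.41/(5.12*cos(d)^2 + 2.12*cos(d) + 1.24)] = (55.3984*cos(d) + 11.4692)*sin(d)/(5.12*cos(d)^2 + 2.12*cos(d) + 1.24)^2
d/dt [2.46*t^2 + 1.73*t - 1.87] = 4.92*t + 1.73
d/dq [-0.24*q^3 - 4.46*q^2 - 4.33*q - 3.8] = -0.72*q^2 - 8.92*q - 4.33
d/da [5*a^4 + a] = 20*a^3 + 1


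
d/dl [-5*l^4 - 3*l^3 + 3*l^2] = l*(-20*l^2 - 9*l + 6)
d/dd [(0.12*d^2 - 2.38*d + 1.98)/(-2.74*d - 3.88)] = (-0.3288*d^2 - 0.9312*d + 14.6596)/(7.5076*d^2 + 21.2624*d + 15.0544)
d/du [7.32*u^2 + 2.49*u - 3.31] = 14.64*u + 2.49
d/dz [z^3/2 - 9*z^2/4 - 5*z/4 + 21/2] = 3*z^2/2 - 9*z/2 - 5/4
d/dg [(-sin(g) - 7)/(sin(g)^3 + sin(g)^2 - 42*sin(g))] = 2*(sin(g) - 3)*cos(g)/((sin(g) - 6)^2*sin(g)^2)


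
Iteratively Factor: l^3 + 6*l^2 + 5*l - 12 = (l - 1)*(l^2 + 7*l + 12) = (l - 1)*(l + 4)*(l + 3)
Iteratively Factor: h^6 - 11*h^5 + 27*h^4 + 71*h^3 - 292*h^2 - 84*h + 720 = (h - 3)*(h^5 - 8*h^4 + 3*h^3 + 80*h^2 - 52*h - 240) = (h - 3)^2*(h^4 - 5*h^3 - 12*h^2 + 44*h + 80) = (h - 4)*(h - 3)^2*(h^3 - h^2 - 16*h - 20) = (h - 4)*(h - 3)^2*(h + 2)*(h^2 - 3*h - 10) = (h - 5)*(h - 4)*(h - 3)^2*(h + 2)*(h + 2)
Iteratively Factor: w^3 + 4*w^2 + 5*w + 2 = (w + 1)*(w^2 + 3*w + 2) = (w + 1)^2*(w + 2)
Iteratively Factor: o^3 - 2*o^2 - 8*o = (o - 4)*(o^2 + 2*o) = (o - 4)*(o + 2)*(o)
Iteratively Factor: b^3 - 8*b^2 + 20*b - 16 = (b - 4)*(b^2 - 4*b + 4) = (b - 4)*(b - 2)*(b - 2)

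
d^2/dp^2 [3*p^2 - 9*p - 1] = 6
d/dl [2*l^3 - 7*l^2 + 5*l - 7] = 6*l^2 - 14*l + 5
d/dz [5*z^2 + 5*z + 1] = 10*z + 5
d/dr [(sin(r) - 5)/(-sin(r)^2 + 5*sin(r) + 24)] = (sin(r)^2 - 10*sin(r) + 49)*cos(r)/((sin(r) - 8)^2*(sin(r) + 3)^2)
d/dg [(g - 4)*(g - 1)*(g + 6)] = 3*g^2 + 2*g - 26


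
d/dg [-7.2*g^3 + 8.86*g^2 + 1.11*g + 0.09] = -21.6*g^2 + 17.72*g + 1.11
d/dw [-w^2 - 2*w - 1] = -2*w - 2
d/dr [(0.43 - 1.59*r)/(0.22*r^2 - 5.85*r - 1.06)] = (0.3498*r^2 - 0.1892*r + 4.2009)/(0.0484*r^4 - 2.574*r^3 + 33.7561*r^2 + 12.402*r + 1.1236)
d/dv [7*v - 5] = 7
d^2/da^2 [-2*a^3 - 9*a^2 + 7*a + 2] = -12*a - 18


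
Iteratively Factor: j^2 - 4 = (j - 2)*(j + 2)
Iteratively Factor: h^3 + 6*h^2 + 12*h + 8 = (h + 2)*(h^2 + 4*h + 4) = (h + 2)^2*(h + 2)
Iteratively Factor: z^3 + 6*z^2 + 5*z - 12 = (z + 4)*(z^2 + 2*z - 3) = (z + 3)*(z + 4)*(z - 1)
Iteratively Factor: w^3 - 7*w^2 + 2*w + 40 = (w + 2)*(w^2 - 9*w + 20) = (w - 4)*(w + 2)*(w - 5)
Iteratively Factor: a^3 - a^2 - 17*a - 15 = (a - 5)*(a^2 + 4*a + 3) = (a - 5)*(a + 1)*(a + 3)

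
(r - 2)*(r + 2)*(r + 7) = r^3 + 7*r^2 - 4*r - 28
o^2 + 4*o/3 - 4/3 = (o - 2/3)*(o + 2)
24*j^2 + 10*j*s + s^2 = (4*j + s)*(6*j + s)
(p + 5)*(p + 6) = p^2 + 11*p + 30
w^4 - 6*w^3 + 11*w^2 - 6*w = w*(w - 3)*(w - 2)*(w - 1)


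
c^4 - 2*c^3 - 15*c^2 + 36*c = c*(c - 3)^2*(c + 4)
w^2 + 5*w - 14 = (w - 2)*(w + 7)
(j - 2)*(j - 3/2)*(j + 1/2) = j^3 - 3*j^2 + 5*j/4 + 3/2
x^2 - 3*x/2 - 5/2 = (x - 5/2)*(x + 1)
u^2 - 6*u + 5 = (u - 5)*(u - 1)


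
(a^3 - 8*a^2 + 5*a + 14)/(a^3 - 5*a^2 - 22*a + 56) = (a + 1)/(a + 4)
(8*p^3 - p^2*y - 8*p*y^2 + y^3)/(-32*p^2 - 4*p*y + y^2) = (-p^2 + y^2)/(4*p + y)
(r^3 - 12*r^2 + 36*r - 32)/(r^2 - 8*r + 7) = (r^3 - 12*r^2 + 36*r - 32)/(r^2 - 8*r + 7)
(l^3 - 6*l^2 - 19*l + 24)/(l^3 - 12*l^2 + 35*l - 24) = (l + 3)/(l - 3)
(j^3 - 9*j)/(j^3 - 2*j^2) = (j^2 - 9)/(j*(j - 2))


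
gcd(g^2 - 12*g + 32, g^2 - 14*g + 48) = g - 8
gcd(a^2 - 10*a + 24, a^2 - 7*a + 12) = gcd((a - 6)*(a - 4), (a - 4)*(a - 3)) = a - 4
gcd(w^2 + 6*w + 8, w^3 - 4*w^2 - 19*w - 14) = w + 2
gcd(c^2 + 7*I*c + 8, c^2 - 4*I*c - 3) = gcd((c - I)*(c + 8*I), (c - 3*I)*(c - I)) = c - I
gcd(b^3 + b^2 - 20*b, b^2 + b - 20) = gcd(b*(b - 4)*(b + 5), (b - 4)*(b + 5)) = b^2 + b - 20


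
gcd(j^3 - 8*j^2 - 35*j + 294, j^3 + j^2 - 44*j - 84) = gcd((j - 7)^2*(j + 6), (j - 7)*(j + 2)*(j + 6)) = j^2 - j - 42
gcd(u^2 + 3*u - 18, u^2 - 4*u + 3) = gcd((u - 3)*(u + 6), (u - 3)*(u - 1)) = u - 3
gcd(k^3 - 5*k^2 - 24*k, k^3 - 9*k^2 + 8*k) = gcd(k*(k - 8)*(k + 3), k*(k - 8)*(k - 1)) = k^2 - 8*k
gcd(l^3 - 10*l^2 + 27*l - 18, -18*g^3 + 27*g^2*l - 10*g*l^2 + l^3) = 1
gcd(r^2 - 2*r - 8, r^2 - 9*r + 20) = r - 4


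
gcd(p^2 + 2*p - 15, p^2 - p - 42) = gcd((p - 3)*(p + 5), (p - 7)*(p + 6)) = 1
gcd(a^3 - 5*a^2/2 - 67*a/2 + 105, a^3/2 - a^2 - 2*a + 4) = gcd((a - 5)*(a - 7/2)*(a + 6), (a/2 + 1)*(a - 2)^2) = 1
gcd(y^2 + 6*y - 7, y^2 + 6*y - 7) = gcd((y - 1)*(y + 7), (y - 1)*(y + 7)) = y^2 + 6*y - 7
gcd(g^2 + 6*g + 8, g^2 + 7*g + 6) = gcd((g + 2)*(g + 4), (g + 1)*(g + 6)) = 1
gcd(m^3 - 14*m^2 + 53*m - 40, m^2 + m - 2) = m - 1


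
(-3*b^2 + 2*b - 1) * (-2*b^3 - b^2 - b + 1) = 6*b^5 - b^4 + 3*b^3 - 4*b^2 + 3*b - 1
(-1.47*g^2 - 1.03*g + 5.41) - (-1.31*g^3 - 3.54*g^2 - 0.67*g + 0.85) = 1.31*g^3 + 2.07*g^2 - 0.36*g + 4.56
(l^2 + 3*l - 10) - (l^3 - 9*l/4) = -l^3 + l^2 + 21*l/4 - 10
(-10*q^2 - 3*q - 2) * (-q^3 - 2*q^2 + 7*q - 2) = 10*q^5 + 23*q^4 - 62*q^3 + 3*q^2 - 8*q + 4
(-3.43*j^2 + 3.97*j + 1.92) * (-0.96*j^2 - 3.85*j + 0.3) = 3.2928*j^4 + 9.3943*j^3 - 18.1567*j^2 - 6.201*j + 0.576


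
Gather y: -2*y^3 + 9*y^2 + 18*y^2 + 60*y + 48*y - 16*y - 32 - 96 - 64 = -2*y^3 + 27*y^2 + 92*y - 192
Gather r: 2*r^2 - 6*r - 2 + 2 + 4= 2*r^2 - 6*r + 4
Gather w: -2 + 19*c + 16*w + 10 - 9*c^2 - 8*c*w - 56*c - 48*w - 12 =-9*c^2 - 37*c + w*(-8*c - 32) - 4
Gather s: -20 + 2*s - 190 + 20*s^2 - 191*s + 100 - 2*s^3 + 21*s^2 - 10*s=-2*s^3 + 41*s^2 - 199*s - 110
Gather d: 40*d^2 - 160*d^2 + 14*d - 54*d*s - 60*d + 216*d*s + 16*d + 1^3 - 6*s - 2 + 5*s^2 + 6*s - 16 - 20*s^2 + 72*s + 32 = -120*d^2 + d*(162*s - 30) - 15*s^2 + 72*s + 15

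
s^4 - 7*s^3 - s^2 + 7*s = s*(s - 7)*(s - 1)*(s + 1)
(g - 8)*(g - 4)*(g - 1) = g^3 - 13*g^2 + 44*g - 32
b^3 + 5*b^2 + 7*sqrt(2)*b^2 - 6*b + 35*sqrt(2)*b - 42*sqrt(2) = (b - 1)*(b + 6)*(b + 7*sqrt(2))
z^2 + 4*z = z*(z + 4)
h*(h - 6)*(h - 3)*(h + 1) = h^4 - 8*h^3 + 9*h^2 + 18*h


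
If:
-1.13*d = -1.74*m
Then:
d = 1.53982300884956*m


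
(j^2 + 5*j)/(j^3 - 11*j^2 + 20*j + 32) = j*(j + 5)/(j^3 - 11*j^2 + 20*j + 32)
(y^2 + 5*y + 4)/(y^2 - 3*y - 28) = (y + 1)/(y - 7)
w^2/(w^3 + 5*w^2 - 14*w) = w/(w^2 + 5*w - 14)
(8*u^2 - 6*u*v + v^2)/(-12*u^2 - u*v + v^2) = (-2*u + v)/(3*u + v)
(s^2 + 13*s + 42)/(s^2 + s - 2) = (s^2 + 13*s + 42)/(s^2 + s - 2)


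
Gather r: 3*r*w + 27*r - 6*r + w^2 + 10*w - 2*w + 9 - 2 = r*(3*w + 21) + w^2 + 8*w + 7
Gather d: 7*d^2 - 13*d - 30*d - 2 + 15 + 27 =7*d^2 - 43*d + 40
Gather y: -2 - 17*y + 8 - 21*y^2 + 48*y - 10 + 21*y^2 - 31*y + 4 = 0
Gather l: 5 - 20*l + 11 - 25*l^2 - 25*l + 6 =-25*l^2 - 45*l + 22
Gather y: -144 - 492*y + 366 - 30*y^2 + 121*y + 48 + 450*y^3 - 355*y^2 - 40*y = 450*y^3 - 385*y^2 - 411*y + 270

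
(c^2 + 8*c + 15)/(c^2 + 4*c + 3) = (c + 5)/(c + 1)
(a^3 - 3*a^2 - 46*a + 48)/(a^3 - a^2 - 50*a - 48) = (a - 1)/(a + 1)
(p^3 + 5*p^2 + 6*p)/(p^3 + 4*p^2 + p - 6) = p/(p - 1)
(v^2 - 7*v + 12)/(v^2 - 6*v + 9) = (v - 4)/(v - 3)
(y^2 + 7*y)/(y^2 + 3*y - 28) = y/(y - 4)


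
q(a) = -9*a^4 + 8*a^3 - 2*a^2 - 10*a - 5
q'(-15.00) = 126950.00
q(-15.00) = -482930.00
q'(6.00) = -6946.00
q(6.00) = -10073.00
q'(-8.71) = 25633.53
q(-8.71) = -57154.09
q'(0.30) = -10.01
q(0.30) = -8.04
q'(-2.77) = 950.37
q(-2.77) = -692.54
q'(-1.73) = 255.15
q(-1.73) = -115.72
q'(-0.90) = 39.28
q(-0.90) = -9.36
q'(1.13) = -35.82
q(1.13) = -21.98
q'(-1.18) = 87.29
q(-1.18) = -26.58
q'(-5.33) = 6144.23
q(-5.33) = -8483.46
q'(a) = -36*a^3 + 24*a^2 - 4*a - 10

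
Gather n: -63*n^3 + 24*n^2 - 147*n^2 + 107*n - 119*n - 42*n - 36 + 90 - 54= -63*n^3 - 123*n^2 - 54*n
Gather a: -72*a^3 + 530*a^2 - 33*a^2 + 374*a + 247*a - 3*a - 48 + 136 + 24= -72*a^3 + 497*a^2 + 618*a + 112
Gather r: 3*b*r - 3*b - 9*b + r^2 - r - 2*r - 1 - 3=-12*b + r^2 + r*(3*b - 3) - 4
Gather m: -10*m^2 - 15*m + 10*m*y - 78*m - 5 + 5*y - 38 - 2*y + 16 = -10*m^2 + m*(10*y - 93) + 3*y - 27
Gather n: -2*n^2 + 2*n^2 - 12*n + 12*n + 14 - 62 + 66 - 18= 0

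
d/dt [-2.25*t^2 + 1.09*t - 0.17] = 1.09 - 4.5*t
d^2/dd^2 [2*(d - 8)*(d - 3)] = 4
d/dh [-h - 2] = -1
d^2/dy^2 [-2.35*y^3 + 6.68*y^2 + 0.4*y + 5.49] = 13.36 - 14.1*y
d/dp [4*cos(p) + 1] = -4*sin(p)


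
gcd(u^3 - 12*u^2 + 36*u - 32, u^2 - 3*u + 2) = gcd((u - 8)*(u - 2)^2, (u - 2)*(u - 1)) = u - 2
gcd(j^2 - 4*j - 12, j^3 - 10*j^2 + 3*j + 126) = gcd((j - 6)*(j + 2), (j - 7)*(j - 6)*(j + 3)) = j - 6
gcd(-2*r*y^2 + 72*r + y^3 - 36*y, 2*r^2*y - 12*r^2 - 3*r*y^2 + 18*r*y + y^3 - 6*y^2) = -2*r*y + 12*r + y^2 - 6*y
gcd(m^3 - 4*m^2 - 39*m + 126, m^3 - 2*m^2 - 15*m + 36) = m - 3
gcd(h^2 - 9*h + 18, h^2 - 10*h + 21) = h - 3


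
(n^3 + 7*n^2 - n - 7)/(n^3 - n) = (n + 7)/n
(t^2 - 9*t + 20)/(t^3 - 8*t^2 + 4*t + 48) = (t - 5)/(t^2 - 4*t - 12)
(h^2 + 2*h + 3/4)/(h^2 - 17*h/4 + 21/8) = 2*(4*h^2 + 8*h + 3)/(8*h^2 - 34*h + 21)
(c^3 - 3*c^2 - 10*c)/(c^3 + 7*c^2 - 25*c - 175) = c*(c + 2)/(c^2 + 12*c + 35)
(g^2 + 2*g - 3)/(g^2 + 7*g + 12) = (g - 1)/(g + 4)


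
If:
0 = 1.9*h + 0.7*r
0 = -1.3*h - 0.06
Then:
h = -0.05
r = 0.13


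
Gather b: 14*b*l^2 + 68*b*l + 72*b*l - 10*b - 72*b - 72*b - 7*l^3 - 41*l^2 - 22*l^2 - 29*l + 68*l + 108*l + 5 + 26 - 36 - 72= b*(14*l^2 + 140*l - 154) - 7*l^3 - 63*l^2 + 147*l - 77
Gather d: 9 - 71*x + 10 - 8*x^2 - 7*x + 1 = -8*x^2 - 78*x + 20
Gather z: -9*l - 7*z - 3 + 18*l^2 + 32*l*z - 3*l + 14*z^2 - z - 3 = 18*l^2 - 12*l + 14*z^2 + z*(32*l - 8) - 6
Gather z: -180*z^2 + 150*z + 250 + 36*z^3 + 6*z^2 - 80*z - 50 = 36*z^3 - 174*z^2 + 70*z + 200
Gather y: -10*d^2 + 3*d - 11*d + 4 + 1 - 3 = -10*d^2 - 8*d + 2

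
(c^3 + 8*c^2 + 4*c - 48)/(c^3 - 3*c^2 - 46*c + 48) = (c^2 + 2*c - 8)/(c^2 - 9*c + 8)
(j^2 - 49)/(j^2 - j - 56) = (j - 7)/(j - 8)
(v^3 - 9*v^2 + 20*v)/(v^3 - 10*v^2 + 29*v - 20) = v/(v - 1)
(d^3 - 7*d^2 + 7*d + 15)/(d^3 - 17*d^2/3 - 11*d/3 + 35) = 3*(d + 1)/(3*d + 7)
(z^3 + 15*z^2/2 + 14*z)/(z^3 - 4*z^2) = (z^2 + 15*z/2 + 14)/(z*(z - 4))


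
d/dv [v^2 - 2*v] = 2*v - 2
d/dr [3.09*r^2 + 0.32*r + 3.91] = 6.18*r + 0.32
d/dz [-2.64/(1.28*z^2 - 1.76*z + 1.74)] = (6.7584*z - 4.6464)/(1.28*z^2 - 1.76*z + 1.74)^2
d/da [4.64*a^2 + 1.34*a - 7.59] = 9.28*a + 1.34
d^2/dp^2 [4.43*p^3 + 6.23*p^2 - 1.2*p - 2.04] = 26.58*p + 12.46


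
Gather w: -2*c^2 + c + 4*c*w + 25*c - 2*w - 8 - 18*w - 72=-2*c^2 + 26*c + w*(4*c - 20) - 80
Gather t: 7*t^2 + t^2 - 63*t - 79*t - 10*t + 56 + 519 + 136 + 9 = 8*t^2 - 152*t + 720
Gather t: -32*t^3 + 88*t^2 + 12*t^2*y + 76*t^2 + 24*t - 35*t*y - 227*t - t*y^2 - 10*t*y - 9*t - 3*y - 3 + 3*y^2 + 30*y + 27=-32*t^3 + t^2*(12*y + 164) + t*(-y^2 - 45*y - 212) + 3*y^2 + 27*y + 24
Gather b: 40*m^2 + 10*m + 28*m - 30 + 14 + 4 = 40*m^2 + 38*m - 12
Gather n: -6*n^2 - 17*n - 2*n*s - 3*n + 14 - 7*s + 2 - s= -6*n^2 + n*(-2*s - 20) - 8*s + 16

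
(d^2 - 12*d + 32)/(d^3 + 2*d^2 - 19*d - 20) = (d - 8)/(d^2 + 6*d + 5)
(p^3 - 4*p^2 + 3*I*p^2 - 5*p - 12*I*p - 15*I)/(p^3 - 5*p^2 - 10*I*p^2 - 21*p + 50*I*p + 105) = (p^2 + p*(1 + 3*I) + 3*I)/(p^2 - 10*I*p - 21)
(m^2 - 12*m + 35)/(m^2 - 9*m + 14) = (m - 5)/(m - 2)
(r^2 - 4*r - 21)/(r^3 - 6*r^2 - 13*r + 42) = 1/(r - 2)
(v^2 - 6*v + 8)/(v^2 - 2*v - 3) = (-v^2 + 6*v - 8)/(-v^2 + 2*v + 3)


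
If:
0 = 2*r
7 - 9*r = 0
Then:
No Solution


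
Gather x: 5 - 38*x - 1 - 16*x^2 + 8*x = -16*x^2 - 30*x + 4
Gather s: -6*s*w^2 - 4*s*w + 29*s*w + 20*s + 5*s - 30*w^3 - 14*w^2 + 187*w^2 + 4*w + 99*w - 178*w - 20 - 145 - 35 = s*(-6*w^2 + 25*w + 25) - 30*w^3 + 173*w^2 - 75*w - 200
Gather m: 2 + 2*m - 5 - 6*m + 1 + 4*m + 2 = 0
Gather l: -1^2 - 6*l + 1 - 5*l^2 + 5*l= -5*l^2 - l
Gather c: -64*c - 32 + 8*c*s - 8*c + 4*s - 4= c*(8*s - 72) + 4*s - 36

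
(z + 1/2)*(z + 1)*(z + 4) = z^3 + 11*z^2/2 + 13*z/2 + 2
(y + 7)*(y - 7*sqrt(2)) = y^2 - 7*sqrt(2)*y + 7*y - 49*sqrt(2)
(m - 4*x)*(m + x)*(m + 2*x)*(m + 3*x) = m^4 + 2*m^3*x - 13*m^2*x^2 - 38*m*x^3 - 24*x^4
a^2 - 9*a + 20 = (a - 5)*(a - 4)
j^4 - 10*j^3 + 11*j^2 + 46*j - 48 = (j - 8)*(j - 3)*(j - 1)*(j + 2)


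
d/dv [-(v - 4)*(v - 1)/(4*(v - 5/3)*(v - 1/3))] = 9*(-27*v^2 + 62*v - 47)/(4*(81*v^4 - 324*v^3 + 414*v^2 - 180*v + 25))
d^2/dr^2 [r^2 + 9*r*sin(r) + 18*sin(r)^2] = -9*r*sin(r) - 72*sin(r)^2 + 18*cos(r) + 38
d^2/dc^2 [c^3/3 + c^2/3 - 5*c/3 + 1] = 2*c + 2/3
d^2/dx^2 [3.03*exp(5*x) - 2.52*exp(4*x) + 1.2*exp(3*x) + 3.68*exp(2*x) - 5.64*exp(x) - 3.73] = (75.75*exp(4*x) - 40.32*exp(3*x) + 10.8*exp(2*x) + 14.72*exp(x) - 5.64)*exp(x)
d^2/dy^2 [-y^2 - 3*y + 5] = -2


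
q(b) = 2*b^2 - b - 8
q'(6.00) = 23.00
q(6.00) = 58.00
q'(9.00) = 35.00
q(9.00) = 145.00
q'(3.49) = 12.96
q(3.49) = 12.87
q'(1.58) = 5.32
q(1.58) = -4.59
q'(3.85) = 14.40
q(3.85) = 17.80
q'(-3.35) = -14.40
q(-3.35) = 17.80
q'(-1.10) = -5.40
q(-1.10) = -4.48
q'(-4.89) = -20.56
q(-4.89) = 44.71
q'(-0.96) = -4.84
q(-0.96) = -5.20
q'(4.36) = 16.44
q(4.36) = 25.66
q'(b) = 4*b - 1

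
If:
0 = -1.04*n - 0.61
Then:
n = -0.59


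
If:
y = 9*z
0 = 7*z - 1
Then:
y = 9/7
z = 1/7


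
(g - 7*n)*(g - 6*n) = g^2 - 13*g*n + 42*n^2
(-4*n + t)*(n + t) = -4*n^2 - 3*n*t + t^2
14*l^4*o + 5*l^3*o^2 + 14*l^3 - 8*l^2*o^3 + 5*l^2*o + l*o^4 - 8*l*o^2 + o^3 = (-7*l + o)*(-2*l + o)*(l + o)*(l*o + 1)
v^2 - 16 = (v - 4)*(v + 4)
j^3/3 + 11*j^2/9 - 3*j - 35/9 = (j/3 + 1/3)*(j - 7/3)*(j + 5)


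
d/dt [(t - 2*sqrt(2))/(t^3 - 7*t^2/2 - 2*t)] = 2*(-t*(-2*t^2 + 7*t + 4) + 2*(t - 2*sqrt(2))*(-3*t^2 + 7*t + 2))/(t^2*(-2*t^2 + 7*t + 4)^2)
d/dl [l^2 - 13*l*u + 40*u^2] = 2*l - 13*u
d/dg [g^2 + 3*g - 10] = 2*g + 3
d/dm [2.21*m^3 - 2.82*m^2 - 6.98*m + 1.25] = 6.63*m^2 - 5.64*m - 6.98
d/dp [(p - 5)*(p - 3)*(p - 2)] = 3*p^2 - 20*p + 31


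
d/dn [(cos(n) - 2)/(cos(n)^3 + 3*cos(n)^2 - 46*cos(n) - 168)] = (-21*cos(n) - 3*cos(2*n) + cos(3*n) + 517)*sin(n)/(2*(cos(n)^3 + 3*cos(n)^2 - 46*cos(n) - 168)^2)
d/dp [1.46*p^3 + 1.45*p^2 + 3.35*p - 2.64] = 4.38*p^2 + 2.9*p + 3.35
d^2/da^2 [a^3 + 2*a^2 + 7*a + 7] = 6*a + 4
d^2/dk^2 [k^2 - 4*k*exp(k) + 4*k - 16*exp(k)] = -4*k*exp(k) - 24*exp(k) + 2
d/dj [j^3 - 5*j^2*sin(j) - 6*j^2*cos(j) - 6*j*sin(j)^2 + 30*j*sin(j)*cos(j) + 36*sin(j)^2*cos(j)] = 6*j^2*sin(j) - 5*j^2*cos(j) + 3*j^2 - 10*j*sin(j) - 6*j*sin(2*j) - 12*j*cos(j) + 30*j*cos(2*j) - 9*sin(j) + 15*sin(2*j) + 27*sin(3*j) + 3*cos(2*j) - 3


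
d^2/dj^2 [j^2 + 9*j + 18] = 2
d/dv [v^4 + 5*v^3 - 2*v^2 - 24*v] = 4*v^3 + 15*v^2 - 4*v - 24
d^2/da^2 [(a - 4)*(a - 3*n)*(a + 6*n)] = 6*a + 6*n - 8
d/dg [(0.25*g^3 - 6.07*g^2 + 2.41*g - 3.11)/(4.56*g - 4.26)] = (2.28*g^3 - 30.8742*g^2 + 51.7164*g + 3.915)/(20.7936*g^2 - 38.8512*g + 18.1476)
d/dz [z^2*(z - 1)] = z*(3*z - 2)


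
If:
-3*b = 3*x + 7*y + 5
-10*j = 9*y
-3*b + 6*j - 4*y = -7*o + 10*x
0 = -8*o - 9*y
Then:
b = -727*y/840 - 50/21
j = -9*y/10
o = -9*y/8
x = 5/7 - 411*y/280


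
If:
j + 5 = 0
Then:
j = -5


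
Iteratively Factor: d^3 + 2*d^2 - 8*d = (d + 4)*(d^2 - 2*d) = (d - 2)*(d + 4)*(d)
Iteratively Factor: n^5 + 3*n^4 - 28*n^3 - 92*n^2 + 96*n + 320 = (n + 4)*(n^4 - n^3 - 24*n^2 + 4*n + 80) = (n + 2)*(n + 4)*(n^3 - 3*n^2 - 18*n + 40) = (n + 2)*(n + 4)^2*(n^2 - 7*n + 10) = (n - 2)*(n + 2)*(n + 4)^2*(n - 5)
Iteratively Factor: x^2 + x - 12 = (x + 4)*(x - 3)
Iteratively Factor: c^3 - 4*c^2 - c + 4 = (c - 1)*(c^2 - 3*c - 4) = (c - 1)*(c + 1)*(c - 4)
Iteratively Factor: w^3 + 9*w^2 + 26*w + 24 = (w + 3)*(w^2 + 6*w + 8) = (w + 3)*(w + 4)*(w + 2)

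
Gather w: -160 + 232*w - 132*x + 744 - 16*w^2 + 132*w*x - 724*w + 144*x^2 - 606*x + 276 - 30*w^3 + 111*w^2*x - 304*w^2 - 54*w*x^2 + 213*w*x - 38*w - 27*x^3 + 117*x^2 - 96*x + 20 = -30*w^3 + w^2*(111*x - 320) + w*(-54*x^2 + 345*x - 530) - 27*x^3 + 261*x^2 - 834*x + 880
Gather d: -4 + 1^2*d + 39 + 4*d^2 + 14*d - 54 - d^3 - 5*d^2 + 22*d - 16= -d^3 - d^2 + 37*d - 35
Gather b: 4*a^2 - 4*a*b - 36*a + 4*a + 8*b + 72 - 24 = 4*a^2 - 32*a + b*(8 - 4*a) + 48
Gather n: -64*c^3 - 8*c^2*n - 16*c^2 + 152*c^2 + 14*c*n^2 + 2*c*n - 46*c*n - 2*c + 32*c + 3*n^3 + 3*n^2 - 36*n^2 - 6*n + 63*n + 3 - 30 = -64*c^3 + 136*c^2 + 30*c + 3*n^3 + n^2*(14*c - 33) + n*(-8*c^2 - 44*c + 57) - 27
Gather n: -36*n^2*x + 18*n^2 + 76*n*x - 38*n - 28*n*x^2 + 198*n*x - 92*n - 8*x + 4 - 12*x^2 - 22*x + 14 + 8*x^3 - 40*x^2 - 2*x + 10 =n^2*(18 - 36*x) + n*(-28*x^2 + 274*x - 130) + 8*x^3 - 52*x^2 - 32*x + 28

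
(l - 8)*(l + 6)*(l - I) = l^3 - 2*l^2 - I*l^2 - 48*l + 2*I*l + 48*I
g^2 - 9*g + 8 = (g - 8)*(g - 1)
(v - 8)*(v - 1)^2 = v^3 - 10*v^2 + 17*v - 8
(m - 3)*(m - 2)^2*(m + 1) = m^4 - 6*m^3 + 9*m^2 + 4*m - 12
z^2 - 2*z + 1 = (z - 1)^2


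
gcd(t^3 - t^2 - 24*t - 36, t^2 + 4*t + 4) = t + 2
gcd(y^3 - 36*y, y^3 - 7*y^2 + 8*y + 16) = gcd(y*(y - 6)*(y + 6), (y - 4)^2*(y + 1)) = 1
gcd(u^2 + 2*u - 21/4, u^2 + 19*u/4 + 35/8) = u + 7/2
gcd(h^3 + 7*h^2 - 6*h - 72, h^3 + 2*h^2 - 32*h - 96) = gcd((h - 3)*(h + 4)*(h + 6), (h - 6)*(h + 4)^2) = h + 4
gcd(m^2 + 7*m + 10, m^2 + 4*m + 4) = m + 2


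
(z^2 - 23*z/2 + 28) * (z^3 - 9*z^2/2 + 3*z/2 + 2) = z^5 - 16*z^4 + 325*z^3/4 - 565*z^2/4 + 19*z + 56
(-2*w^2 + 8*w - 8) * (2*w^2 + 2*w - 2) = -4*w^4 + 12*w^3 + 4*w^2 - 32*w + 16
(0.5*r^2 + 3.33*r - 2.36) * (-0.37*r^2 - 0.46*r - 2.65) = -0.185*r^4 - 1.4621*r^3 - 1.9836*r^2 - 7.7389*r + 6.254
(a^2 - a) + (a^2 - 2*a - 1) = 2*a^2 - 3*a - 1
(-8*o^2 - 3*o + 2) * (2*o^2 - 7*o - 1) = -16*o^4 + 50*o^3 + 33*o^2 - 11*o - 2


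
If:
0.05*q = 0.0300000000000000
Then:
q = 0.60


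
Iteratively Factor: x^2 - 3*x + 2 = (x - 1)*(x - 2)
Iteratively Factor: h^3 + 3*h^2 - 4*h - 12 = (h + 2)*(h^2 + h - 6) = (h + 2)*(h + 3)*(h - 2)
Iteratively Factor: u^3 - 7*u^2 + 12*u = (u - 3)*(u^2 - 4*u) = (u - 4)*(u - 3)*(u)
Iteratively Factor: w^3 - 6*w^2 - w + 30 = (w - 5)*(w^2 - w - 6) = (w - 5)*(w + 2)*(w - 3)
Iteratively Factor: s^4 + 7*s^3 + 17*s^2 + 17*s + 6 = (s + 2)*(s^3 + 5*s^2 + 7*s + 3) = (s + 1)*(s + 2)*(s^2 + 4*s + 3) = (s + 1)^2*(s + 2)*(s + 3)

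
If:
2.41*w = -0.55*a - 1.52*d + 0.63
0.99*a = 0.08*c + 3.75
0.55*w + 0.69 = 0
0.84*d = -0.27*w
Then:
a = 5.53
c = 21.54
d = 0.40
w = -1.25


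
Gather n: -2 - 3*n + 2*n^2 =2*n^2 - 3*n - 2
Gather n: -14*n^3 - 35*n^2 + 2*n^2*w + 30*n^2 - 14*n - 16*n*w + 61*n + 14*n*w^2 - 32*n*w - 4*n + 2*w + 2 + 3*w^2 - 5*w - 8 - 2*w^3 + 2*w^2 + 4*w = -14*n^3 + n^2*(2*w - 5) + n*(14*w^2 - 48*w + 43) - 2*w^3 + 5*w^2 + w - 6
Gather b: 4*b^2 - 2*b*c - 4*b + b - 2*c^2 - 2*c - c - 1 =4*b^2 + b*(-2*c - 3) - 2*c^2 - 3*c - 1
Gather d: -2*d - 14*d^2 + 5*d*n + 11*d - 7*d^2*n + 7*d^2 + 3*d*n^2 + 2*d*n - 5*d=d^2*(-7*n - 7) + d*(3*n^2 + 7*n + 4)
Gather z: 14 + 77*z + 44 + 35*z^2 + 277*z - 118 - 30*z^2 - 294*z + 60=5*z^2 + 60*z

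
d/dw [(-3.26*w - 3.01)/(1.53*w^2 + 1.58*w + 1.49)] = (4.9878*w^2 + 9.2106*w - 0.101599999999999)/(2.3409*w^4 + 4.8348*w^3 + 7.0558*w^2 + 4.7084*w + 2.2201)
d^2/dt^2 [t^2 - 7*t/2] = 2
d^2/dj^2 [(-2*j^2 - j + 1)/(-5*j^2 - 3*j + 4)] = 10*(-j^3 + 9*j^2 + 3*j + 3)/(125*j^6 + 225*j^5 - 165*j^4 - 333*j^3 + 132*j^2 + 144*j - 64)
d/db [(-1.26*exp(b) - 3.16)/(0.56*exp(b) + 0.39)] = 1.2782*exp(b)/(0.56*exp(b) + 0.39)^2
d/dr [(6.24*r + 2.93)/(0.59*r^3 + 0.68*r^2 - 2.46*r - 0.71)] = (-7.3632*r^3 - 9.4293*r^2 - 3.9848*r + 2.7774)/(0.3481*r^6 + 0.8024*r^5 - 2.4404*r^4 - 4.1834*r^3 + 5.086*r^2 + 3.4932*r + 0.5041)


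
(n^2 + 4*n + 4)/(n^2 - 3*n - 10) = (n + 2)/(n - 5)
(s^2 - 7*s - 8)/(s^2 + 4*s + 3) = (s - 8)/(s + 3)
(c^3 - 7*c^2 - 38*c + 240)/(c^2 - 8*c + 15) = (c^2 - 2*c - 48)/(c - 3)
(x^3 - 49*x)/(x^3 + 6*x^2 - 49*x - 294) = x/(x + 6)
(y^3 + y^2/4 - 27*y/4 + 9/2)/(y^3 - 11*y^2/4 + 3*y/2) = (y + 3)/y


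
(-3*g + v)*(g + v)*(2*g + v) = -6*g^3 - 7*g^2*v + v^3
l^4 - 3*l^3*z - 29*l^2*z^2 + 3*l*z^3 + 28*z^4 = (l - 7*z)*(l - z)*(l + z)*(l + 4*z)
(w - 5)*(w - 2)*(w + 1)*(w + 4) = w^4 - 2*w^3 - 21*w^2 + 22*w + 40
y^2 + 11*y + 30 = (y + 5)*(y + 6)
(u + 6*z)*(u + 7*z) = u^2 + 13*u*z + 42*z^2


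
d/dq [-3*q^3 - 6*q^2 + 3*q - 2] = -9*q^2 - 12*q + 3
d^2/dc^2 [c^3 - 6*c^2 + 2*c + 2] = 6*c - 12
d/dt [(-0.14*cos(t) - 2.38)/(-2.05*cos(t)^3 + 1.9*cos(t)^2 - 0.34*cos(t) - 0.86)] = (0.574*cos(t)^3 + 14.371*cos(t)^2 - 9.044*cos(t) + 0.6888)*sin(t)/(4.2025*cos(t)^6 - 7.79*cos(t)^5 + 5.004*cos(t)^4 + 2.234*cos(t)^3 - 3.1524*cos(t)^2 + 0.5848*cos(t) + 0.7396)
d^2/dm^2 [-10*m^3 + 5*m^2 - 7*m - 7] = 10 - 60*m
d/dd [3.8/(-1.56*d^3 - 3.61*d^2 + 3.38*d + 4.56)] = (17.784*d^2 + 27.436*d - 12.844)/(1.56*d^3 + 3.61*d^2 - 3.38*d - 4.56)^2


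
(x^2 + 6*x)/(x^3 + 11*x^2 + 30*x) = 1/(x + 5)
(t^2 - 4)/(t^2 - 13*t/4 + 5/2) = 4*(t + 2)/(4*t - 5)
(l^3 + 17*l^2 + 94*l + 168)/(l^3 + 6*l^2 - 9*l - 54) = (l^2 + 11*l + 28)/(l^2 - 9)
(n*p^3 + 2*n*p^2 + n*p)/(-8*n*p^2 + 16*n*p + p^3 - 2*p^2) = n*(p^2 + 2*p + 1)/(-8*n*p + 16*n + p^2 - 2*p)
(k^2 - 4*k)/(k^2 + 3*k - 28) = k/(k + 7)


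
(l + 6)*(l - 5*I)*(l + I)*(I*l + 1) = I*l^4 + 5*l^3 + 6*I*l^3 + 30*l^2 + I*l^2 + 5*l + 6*I*l + 30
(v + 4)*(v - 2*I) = v^2 + 4*v - 2*I*v - 8*I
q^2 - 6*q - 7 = (q - 7)*(q + 1)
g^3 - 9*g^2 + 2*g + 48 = (g - 8)*(g - 3)*(g + 2)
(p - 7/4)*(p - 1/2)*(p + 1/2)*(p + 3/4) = p^4 - p^3 - 25*p^2/16 + p/4 + 21/64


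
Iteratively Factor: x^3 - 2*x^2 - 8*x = (x - 4)*(x^2 + 2*x) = x*(x - 4)*(x + 2)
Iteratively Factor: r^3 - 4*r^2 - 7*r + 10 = (r - 1)*(r^2 - 3*r - 10) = (r - 1)*(r + 2)*(r - 5)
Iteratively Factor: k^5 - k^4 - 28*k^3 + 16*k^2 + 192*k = (k)*(k^4 - k^3 - 28*k^2 + 16*k + 192) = k*(k - 4)*(k^3 + 3*k^2 - 16*k - 48) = k*(k - 4)*(k + 3)*(k^2 - 16) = k*(k - 4)*(k + 3)*(k + 4)*(k - 4)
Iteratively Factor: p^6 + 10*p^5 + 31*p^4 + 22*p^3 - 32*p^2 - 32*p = (p + 4)*(p^5 + 6*p^4 + 7*p^3 - 6*p^2 - 8*p) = (p + 4)^2*(p^4 + 2*p^3 - p^2 - 2*p) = (p + 1)*(p + 4)^2*(p^3 + p^2 - 2*p) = p*(p + 1)*(p + 4)^2*(p^2 + p - 2) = p*(p - 1)*(p + 1)*(p + 4)^2*(p + 2)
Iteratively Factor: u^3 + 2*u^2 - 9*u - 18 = (u + 2)*(u^2 - 9) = (u - 3)*(u + 2)*(u + 3)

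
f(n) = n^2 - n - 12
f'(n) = 2*n - 1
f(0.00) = -12.00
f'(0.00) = -1.00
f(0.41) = -12.24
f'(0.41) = -0.18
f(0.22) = -12.17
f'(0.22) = -0.56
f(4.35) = 2.57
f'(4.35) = 7.70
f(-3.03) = 0.21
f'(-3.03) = -7.06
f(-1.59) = -7.88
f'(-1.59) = -4.18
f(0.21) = -12.17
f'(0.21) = -0.58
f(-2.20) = -4.96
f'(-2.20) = -5.40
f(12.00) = 120.00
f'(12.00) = 23.00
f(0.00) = -12.00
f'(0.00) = -1.00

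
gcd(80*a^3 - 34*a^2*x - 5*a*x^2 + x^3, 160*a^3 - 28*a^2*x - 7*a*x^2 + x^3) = -40*a^2 - 3*a*x + x^2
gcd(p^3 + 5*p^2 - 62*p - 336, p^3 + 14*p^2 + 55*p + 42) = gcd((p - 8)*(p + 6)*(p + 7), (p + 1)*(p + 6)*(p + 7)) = p^2 + 13*p + 42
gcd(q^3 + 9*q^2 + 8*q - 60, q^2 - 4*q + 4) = q - 2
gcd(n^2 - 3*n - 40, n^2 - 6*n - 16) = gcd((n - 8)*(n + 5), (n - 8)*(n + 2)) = n - 8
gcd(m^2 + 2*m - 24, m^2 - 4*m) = m - 4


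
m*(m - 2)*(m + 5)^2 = m^4 + 8*m^3 + 5*m^2 - 50*m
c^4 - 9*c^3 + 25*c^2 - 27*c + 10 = (c - 5)*(c - 2)*(c - 1)^2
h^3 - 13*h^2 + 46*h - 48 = (h - 8)*(h - 3)*(h - 2)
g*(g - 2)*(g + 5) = g^3 + 3*g^2 - 10*g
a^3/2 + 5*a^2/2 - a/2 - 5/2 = (a/2 + 1/2)*(a - 1)*(a + 5)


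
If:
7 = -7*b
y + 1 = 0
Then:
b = -1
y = -1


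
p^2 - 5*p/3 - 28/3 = (p - 4)*(p + 7/3)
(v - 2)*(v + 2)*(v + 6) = v^3 + 6*v^2 - 4*v - 24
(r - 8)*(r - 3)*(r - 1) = r^3 - 12*r^2 + 35*r - 24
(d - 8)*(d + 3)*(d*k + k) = d^3*k - 4*d^2*k - 29*d*k - 24*k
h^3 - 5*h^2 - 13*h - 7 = (h - 7)*(h + 1)^2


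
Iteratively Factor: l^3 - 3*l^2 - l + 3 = (l - 3)*(l^2 - 1) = (l - 3)*(l + 1)*(l - 1)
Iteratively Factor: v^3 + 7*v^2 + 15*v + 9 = (v + 3)*(v^2 + 4*v + 3) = (v + 3)^2*(v + 1)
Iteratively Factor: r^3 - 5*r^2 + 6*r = (r)*(r^2 - 5*r + 6) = r*(r - 2)*(r - 3)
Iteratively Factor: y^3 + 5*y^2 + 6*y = (y + 3)*(y^2 + 2*y) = (y + 2)*(y + 3)*(y)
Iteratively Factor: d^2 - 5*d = (d)*(d - 5)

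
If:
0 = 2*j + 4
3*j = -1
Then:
No Solution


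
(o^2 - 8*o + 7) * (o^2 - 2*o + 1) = o^4 - 10*o^3 + 24*o^2 - 22*o + 7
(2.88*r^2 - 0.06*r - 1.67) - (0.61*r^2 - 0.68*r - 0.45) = 2.27*r^2 + 0.62*r - 1.22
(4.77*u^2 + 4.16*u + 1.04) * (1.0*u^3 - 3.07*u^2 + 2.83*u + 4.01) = 4.77*u^5 - 10.4839*u^4 + 1.7679*u^3 + 27.7077*u^2 + 19.6248*u + 4.1704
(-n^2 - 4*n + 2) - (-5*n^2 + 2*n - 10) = 4*n^2 - 6*n + 12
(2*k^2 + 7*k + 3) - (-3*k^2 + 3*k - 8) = 5*k^2 + 4*k + 11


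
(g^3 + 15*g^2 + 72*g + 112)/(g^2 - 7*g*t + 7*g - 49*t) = (-g^2 - 8*g - 16)/(-g + 7*t)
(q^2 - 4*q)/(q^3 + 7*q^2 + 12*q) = (q - 4)/(q^2 + 7*q + 12)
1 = 1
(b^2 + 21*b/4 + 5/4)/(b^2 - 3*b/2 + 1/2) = (4*b^2 + 21*b + 5)/(2*(2*b^2 - 3*b + 1))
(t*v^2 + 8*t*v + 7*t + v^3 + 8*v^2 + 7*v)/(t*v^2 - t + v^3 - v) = (v + 7)/(v - 1)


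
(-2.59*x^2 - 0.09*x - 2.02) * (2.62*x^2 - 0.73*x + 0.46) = -6.7858*x^4 + 1.6549*x^3 - 6.4181*x^2 + 1.4332*x - 0.9292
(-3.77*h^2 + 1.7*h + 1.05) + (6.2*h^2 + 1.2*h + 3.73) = 2.43*h^2 + 2.9*h + 4.78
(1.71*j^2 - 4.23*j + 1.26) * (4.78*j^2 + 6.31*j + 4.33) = 8.1738*j^4 - 9.4293*j^3 - 13.2642*j^2 - 10.3653*j + 5.4558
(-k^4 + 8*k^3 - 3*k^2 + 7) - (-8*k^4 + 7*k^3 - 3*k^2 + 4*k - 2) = 7*k^4 + k^3 - 4*k + 9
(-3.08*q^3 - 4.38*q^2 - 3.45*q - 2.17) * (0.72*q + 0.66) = -2.2176*q^4 - 5.1864*q^3 - 5.3748*q^2 - 3.8394*q - 1.4322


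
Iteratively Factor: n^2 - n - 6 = (n + 2)*(n - 3)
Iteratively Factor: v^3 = (v)*(v^2) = v^2*(v)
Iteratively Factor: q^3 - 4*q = (q - 2)*(q^2 + 2*q) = (q - 2)*(q + 2)*(q)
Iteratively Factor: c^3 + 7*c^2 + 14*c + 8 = (c + 1)*(c^2 + 6*c + 8) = (c + 1)*(c + 2)*(c + 4)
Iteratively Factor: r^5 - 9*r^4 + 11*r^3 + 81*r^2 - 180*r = (r - 3)*(r^4 - 6*r^3 - 7*r^2 + 60*r) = (r - 3)*(r + 3)*(r^3 - 9*r^2 + 20*r) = r*(r - 3)*(r + 3)*(r^2 - 9*r + 20) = r*(r - 4)*(r - 3)*(r + 3)*(r - 5)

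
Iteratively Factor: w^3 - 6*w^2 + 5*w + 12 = (w + 1)*(w^2 - 7*w + 12) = (w - 4)*(w + 1)*(w - 3)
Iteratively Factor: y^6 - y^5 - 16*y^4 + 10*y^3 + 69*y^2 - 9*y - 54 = (y + 3)*(y^5 - 4*y^4 - 4*y^3 + 22*y^2 + 3*y - 18) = (y - 3)*(y + 3)*(y^4 - y^3 - 7*y^2 + y + 6) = (y - 3)*(y + 1)*(y + 3)*(y^3 - 2*y^2 - 5*y + 6) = (y - 3)*(y + 1)*(y + 2)*(y + 3)*(y^2 - 4*y + 3) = (y - 3)*(y - 1)*(y + 1)*(y + 2)*(y + 3)*(y - 3)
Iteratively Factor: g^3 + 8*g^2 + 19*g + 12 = (g + 3)*(g^2 + 5*g + 4) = (g + 3)*(g + 4)*(g + 1)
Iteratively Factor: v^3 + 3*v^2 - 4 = (v + 2)*(v^2 + v - 2) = (v - 1)*(v + 2)*(v + 2)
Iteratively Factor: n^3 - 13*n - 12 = (n + 3)*(n^2 - 3*n - 4) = (n - 4)*(n + 3)*(n + 1)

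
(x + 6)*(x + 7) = x^2 + 13*x + 42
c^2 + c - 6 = (c - 2)*(c + 3)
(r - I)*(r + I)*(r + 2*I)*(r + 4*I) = r^4 + 6*I*r^3 - 7*r^2 + 6*I*r - 8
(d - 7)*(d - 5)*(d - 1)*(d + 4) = d^4 - 9*d^3 - 5*d^2 + 153*d - 140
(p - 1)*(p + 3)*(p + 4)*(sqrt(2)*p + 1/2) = sqrt(2)*p^4 + p^3/2 + 6*sqrt(2)*p^3 + 3*p^2 + 5*sqrt(2)*p^2 - 12*sqrt(2)*p + 5*p/2 - 6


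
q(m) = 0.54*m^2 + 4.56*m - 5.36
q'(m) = 1.08*m + 4.56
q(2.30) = 7.98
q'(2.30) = 7.04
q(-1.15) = -9.89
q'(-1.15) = 3.32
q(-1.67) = -11.47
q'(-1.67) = 2.76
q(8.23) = 68.74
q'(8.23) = 13.45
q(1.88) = 5.12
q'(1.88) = 6.59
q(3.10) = 13.97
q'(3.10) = 7.91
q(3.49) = 17.13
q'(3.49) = 8.33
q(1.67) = 3.76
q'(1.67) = 6.36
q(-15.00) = 47.74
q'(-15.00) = -11.64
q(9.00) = 79.42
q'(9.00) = 14.28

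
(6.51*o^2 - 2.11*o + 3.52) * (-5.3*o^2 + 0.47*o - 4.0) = -34.503*o^4 + 14.2427*o^3 - 45.6877*o^2 + 10.0944*o - 14.08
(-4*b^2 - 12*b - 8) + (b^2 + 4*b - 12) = -3*b^2 - 8*b - 20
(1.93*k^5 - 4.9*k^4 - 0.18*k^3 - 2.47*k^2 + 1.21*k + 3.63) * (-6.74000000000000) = -13.0082*k^5 + 33.026*k^4 + 1.2132*k^3 + 16.6478*k^2 - 8.1554*k - 24.4662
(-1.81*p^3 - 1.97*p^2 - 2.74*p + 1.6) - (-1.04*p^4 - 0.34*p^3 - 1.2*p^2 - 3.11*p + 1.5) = 1.04*p^4 - 1.47*p^3 - 0.77*p^2 + 0.37*p + 0.1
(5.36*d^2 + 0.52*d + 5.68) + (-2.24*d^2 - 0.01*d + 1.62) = 3.12*d^2 + 0.51*d + 7.3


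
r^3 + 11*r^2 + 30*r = r*(r + 5)*(r + 6)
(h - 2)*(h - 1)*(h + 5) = h^3 + 2*h^2 - 13*h + 10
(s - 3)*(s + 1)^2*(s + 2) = s^4 + s^3 - 7*s^2 - 13*s - 6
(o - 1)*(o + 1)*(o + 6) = o^3 + 6*o^2 - o - 6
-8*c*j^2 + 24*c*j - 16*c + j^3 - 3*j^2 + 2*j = (-8*c + j)*(j - 2)*(j - 1)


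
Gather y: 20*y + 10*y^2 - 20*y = 10*y^2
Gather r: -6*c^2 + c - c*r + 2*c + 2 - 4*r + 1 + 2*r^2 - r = -6*c^2 + 3*c + 2*r^2 + r*(-c - 5) + 3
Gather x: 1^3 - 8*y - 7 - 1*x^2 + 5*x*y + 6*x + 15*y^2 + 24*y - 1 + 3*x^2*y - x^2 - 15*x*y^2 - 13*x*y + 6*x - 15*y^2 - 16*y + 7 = x^2*(3*y - 2) + x*(-15*y^2 - 8*y + 12)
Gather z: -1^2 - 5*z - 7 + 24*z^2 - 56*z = 24*z^2 - 61*z - 8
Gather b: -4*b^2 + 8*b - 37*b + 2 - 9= -4*b^2 - 29*b - 7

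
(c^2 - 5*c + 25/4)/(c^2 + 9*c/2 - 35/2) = (c - 5/2)/(c + 7)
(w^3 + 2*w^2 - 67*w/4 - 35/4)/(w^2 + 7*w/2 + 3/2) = (2*w^2 + 3*w - 35)/(2*(w + 3))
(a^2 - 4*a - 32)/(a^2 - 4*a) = (a^2 - 4*a - 32)/(a*(a - 4))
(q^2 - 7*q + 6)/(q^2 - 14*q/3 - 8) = 3*(q - 1)/(3*q + 4)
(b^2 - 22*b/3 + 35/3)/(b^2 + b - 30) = (b - 7/3)/(b + 6)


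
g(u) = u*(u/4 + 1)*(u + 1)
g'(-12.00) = 79.00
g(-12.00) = -264.00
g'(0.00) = 1.00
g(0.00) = 0.00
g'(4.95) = 31.75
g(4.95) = 65.90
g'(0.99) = 4.21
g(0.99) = 2.46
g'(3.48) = 18.78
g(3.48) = 29.15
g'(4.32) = 25.80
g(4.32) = 47.80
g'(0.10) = 1.26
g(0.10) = 0.11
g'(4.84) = 30.67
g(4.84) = 62.47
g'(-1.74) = -1.08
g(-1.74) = 0.73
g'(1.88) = 8.35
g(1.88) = 7.96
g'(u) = u*(u/4 + 1) + u*(u + 1)/4 + (u/4 + 1)*(u + 1) = 3*u^2/4 + 5*u/2 + 1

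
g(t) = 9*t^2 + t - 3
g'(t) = 18*t + 1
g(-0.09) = -3.02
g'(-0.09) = -0.62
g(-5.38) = 252.12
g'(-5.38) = -95.84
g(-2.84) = 66.75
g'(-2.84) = -50.12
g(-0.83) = 2.37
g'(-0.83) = -13.94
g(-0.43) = -1.77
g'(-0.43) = -6.74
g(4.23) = 162.27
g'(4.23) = 77.14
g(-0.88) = 3.09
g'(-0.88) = -14.84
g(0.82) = 3.87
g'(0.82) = 15.76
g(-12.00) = 1281.00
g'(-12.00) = -215.00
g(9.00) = 735.00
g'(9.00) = 163.00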